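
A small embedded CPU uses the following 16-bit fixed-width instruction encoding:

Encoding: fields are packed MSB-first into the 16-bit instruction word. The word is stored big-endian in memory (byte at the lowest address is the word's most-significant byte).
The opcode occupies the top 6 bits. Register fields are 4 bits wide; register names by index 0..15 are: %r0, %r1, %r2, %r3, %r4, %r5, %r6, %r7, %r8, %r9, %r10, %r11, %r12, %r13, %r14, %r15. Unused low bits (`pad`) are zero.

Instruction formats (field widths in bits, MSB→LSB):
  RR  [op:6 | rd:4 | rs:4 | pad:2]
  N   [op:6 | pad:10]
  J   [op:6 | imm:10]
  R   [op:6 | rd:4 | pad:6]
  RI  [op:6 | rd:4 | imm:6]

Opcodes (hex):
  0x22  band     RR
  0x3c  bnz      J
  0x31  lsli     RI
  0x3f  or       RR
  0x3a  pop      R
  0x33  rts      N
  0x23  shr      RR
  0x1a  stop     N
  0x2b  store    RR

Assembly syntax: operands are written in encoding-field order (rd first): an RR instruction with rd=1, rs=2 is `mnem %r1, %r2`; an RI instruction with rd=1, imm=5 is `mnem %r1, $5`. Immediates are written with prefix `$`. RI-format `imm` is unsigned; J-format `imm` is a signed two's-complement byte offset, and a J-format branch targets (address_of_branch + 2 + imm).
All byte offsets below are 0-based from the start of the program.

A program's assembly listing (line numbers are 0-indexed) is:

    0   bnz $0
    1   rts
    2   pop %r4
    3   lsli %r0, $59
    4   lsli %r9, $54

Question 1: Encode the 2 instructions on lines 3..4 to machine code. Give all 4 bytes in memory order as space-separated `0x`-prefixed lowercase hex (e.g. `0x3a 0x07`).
0xc4 0x3b 0xc6 0x76

3. lsli fields op=0x31:6|rd=0:4|imm=59:6 → word c43bh → c4 3b
4. lsli fields op=0x31:6|rd=9:4|imm=54:6 → word c676h → c6 76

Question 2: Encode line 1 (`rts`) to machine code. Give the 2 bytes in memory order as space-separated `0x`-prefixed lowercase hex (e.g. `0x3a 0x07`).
line 1 (rts): pack op=0x33:6|pad=0:10 = 0xcc00; big→ cc 00

0xcc 0x00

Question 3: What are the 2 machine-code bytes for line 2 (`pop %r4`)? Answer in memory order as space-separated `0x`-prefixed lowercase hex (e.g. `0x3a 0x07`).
L2: pop op=0x3a:6|rd=4:4|pad=0:6 ⇒ 0xe900 ⇒ big e9 00

0xe9 0x00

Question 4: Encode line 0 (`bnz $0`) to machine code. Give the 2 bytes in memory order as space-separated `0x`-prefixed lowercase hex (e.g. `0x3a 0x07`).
0xf0 0x00

0. bnz fields op=0x3c:6|imm=0:10 → word f000h → f0 00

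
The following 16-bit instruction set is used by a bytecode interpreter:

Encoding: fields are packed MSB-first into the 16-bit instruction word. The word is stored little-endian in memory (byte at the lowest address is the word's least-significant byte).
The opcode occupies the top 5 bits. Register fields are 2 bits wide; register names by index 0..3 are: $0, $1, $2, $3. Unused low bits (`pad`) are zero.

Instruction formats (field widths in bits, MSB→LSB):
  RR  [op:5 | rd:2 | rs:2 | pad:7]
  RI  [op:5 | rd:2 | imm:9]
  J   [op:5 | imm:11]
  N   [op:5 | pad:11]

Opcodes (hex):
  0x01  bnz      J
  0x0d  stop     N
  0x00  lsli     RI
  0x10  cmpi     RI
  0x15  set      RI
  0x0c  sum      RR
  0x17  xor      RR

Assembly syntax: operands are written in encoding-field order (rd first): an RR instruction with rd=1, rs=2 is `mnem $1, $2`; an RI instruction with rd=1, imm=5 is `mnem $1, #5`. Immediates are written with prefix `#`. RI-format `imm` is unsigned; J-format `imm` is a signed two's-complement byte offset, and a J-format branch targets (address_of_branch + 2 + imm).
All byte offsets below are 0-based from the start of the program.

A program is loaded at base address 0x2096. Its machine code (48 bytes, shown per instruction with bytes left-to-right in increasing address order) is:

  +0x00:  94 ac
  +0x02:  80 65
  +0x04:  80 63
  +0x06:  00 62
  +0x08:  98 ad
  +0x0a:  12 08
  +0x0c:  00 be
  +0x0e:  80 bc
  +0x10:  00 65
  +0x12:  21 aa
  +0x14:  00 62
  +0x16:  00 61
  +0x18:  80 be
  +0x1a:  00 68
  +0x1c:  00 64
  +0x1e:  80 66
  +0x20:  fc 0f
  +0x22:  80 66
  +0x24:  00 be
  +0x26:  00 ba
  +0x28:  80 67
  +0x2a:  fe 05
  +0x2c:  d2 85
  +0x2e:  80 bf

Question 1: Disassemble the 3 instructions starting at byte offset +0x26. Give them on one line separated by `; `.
+0x26: 00 ba ⇒ word 0xba00 (little)
  op=0xba00>>11=0x17 ⇒ xor (RR)
  [10:9] rd=1 = $1
  [8:7] rs=0 = $0
+0x28: 80 67 ⇒ word 0x6780 (little)
  op=0x6780>>11=0xc ⇒ sum (RR)
  [10:9] rd=3 = $3
  [8:7] rs=3 = $3
+0x2a: fe 05 ⇒ word 0x05fe (little)
  op=0x05fe>>11=0x0 ⇒ lsli (RI)
  [10:9] rd=2 = $2
  [8:0] imm=510 = #510

xor $1, $0; sum $3, $3; lsli $2, #510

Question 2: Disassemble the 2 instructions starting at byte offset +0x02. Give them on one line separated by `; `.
sum $2, $3; sum $1, $3

@+02  little-endian(80 65) = 0x6580
  op=0x6580>>11=0xc ⇒ sum (RR)
  [10:9] rd=2 = $2
  [8:7] rs=3 = $3
@+04  little-endian(80 63) = 0x6380
  op=0x6380>>11=0xc ⇒ sum (RR)
  [10:9] rd=1 = $1
  [8:7] rs=3 = $3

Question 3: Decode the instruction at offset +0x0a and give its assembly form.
bnz #18

+0x0a: 12 08 ⇒ word 0x0812 (little)
  op=0x0812>>11=0x1 ⇒ bnz (J)
  imm: (w>>0)&0x7ff=0x12 → #18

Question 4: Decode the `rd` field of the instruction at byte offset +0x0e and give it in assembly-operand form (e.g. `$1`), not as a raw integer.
+0x0e: 80 bc ⇒ word 0xbc80 (little)
  top 5b → 0x17 → xor [RR]
  rd@[10:9]=0x2 ⇒ $2
  rs@[8:7]=0x1 ⇒ $1

$2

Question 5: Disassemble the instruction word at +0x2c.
+0x2c: d2 85 ⇒ word 0x85d2 (little)
  top 5b → 0x10 → cmpi [RI]
  rd@[10:9]=0x2 ⇒ $2
  imm@[8:0]=0x1d2 ⇒ #466

cmpi $2, #466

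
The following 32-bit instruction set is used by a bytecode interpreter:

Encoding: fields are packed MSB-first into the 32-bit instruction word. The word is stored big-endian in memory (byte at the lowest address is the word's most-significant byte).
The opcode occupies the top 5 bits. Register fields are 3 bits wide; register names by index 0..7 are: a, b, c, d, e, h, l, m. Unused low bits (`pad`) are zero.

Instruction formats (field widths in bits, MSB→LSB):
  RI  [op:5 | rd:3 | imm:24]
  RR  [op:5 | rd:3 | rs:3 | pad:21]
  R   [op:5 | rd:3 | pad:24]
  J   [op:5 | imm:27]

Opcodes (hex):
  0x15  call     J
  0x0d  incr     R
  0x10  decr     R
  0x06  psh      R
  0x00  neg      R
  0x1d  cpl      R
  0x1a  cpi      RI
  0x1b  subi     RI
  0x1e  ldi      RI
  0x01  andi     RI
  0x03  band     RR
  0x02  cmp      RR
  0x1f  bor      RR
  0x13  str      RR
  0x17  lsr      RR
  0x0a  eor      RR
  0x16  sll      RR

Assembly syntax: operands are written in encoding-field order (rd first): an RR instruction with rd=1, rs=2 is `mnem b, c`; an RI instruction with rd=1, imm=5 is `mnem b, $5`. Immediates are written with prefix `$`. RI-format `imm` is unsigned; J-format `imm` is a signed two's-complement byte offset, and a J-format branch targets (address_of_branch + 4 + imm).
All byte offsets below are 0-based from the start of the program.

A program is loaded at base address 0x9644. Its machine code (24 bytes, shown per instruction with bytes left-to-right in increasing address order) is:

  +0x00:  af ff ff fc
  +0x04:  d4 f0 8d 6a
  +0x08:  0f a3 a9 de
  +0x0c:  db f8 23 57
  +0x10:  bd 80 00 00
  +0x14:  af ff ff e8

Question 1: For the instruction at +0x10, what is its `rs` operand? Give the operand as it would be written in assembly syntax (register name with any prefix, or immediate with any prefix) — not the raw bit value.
e

@+10  big-endian(bd 80 00 00) = 0xbd800000
  top 5b → 0x17 → lsr [RR]
  [26:24] rd=5 = h
  [23:21] rs=4 = e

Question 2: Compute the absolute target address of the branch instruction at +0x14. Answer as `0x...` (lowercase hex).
0x9644

@+14  big-endian(af ff ff e8) = 0xafffffe8
  op=0xafffffe8>>27=0x15 ⇒ call (J)
  [26:0] imm=134217704 (s27→-24) = $-24
  target = base 0x9644 + off 0x14 + 4 + imm -24 = 0x9644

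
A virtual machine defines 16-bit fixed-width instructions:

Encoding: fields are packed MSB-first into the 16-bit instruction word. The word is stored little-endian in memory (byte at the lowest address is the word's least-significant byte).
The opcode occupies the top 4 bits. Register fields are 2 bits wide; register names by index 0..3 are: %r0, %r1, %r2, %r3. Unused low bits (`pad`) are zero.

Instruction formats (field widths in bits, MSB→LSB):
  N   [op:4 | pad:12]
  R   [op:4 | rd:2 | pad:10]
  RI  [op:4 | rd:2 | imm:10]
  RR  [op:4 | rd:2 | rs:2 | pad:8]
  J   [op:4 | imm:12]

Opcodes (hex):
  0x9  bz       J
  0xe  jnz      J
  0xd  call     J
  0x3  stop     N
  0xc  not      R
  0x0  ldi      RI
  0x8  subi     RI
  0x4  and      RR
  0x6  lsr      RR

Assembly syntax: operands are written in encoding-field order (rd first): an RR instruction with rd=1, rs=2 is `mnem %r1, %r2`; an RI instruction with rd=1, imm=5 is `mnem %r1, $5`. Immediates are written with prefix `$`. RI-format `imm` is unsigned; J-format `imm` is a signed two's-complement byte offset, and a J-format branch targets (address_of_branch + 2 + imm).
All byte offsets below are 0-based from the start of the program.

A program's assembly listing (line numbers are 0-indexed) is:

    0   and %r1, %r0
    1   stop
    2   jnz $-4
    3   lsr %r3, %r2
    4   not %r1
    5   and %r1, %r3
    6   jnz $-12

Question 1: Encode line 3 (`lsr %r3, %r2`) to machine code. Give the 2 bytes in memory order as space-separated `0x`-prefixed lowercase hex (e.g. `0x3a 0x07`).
line 3 (lsr): pack op=0x6:4|rd=3:2|rs=2:2|pad=0:8 = 0x6e00; little→ 00 6e

0x00 0x6e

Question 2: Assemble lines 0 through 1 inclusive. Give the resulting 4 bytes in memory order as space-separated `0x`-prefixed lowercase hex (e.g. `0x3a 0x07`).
0x00 0x44 0x00 0x30

0. and fields op=0x4:4|rd=1:2|rs=0:2|pad=0:8 → word 4400h → 00 44
1. stop fields op=0x3:4|pad=0:12 → word 3000h → 00 30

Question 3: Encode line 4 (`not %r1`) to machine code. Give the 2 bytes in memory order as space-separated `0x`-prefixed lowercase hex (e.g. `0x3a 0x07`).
0x00 0xc4

L4: not op=0xc:4|rd=1:2|pad=0:10 ⇒ 0xc400 ⇒ little 00 c4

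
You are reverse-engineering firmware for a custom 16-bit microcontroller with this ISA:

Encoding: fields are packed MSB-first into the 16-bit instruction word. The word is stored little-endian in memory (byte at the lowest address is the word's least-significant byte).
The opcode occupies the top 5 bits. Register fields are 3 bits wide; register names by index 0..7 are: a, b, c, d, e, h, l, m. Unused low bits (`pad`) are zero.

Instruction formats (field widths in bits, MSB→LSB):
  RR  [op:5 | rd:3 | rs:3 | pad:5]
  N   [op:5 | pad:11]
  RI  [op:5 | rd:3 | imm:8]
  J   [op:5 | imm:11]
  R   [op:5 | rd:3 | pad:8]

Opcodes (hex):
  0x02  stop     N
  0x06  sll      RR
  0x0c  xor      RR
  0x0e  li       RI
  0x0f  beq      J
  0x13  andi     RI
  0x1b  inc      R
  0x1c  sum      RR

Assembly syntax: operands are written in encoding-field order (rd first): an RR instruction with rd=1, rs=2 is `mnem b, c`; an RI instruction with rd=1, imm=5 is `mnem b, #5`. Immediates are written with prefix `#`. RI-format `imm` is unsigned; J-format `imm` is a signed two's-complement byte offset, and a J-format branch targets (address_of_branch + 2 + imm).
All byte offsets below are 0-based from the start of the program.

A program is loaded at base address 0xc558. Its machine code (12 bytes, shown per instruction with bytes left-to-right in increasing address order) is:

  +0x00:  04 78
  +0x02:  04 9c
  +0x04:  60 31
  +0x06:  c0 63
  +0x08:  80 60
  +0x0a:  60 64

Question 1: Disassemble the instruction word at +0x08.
xor a, e

+0x08: 80 60 ⇒ word 0x6080 (little)
  opcode bits[15:11]=0xc: xor/RR
  [10:8] rd=0 = a
  [7:5] rs=4 = e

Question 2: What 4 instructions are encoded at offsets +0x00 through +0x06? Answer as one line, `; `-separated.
beq #4; andi e, #4; sll b, d; xor d, l

+0x00: 04 78 ⇒ word 0x7804 (little)
  op=0x7804>>11=0xf ⇒ beq (J)
  imm@[10:0]=0x4 ⇒ #4
+0x02: 04 9c ⇒ word 0x9c04 (little)
  op=0x9c04>>11=0x13 ⇒ andi (RI)
  rd@[10:8]=0x4 ⇒ e
  imm@[7:0]=0x4 ⇒ #4
+0x04: 60 31 ⇒ word 0x3160 (little)
  op=0x3160>>11=0x6 ⇒ sll (RR)
  rd@[10:8]=0x1 ⇒ b
  rs@[7:5]=0x3 ⇒ d
+0x06: c0 63 ⇒ word 0x63c0 (little)
  op=0x63c0>>11=0xc ⇒ xor (RR)
  rd@[10:8]=0x3 ⇒ d
  rs@[7:5]=0x6 ⇒ l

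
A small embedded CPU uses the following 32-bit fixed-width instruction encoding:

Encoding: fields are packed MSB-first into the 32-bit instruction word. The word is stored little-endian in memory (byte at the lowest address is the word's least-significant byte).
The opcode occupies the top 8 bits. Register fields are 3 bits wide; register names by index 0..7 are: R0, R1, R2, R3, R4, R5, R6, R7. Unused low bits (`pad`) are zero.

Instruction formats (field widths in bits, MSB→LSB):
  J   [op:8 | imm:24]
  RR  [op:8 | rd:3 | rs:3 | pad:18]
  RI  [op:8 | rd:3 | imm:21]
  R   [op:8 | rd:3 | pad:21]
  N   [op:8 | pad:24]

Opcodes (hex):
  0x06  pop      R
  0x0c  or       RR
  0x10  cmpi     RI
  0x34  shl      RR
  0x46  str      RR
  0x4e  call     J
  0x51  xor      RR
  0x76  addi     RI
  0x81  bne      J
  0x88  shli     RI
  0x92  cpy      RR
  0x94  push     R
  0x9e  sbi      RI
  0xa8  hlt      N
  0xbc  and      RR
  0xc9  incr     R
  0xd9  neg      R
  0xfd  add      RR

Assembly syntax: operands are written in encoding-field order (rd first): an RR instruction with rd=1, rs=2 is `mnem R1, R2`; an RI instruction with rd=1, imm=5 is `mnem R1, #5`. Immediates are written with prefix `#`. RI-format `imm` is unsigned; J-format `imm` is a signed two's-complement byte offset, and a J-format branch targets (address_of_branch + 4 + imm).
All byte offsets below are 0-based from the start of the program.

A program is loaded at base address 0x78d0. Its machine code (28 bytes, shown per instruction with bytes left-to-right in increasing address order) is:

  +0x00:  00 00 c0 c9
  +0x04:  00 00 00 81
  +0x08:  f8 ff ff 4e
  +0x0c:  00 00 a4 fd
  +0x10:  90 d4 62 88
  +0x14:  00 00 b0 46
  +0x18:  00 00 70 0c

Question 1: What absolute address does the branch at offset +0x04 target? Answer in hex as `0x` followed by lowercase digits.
off 0x04: read 00 00 00 81 as little → 0x81000000
  opcode bits[31:24]=0x81: bne/J
  imm@[23:0]=0x0 ⇒ #0
  target = base 0x78d0 + off 0x04 + 4 + imm 0 = 0x78d8

0x78d8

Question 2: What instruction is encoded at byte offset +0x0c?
[0c] 00 00 a4 fd → 0xfda40000
  op=0xfda40000>>24=0xfd ⇒ add (RR)
  rd: (w>>21)&0x7=0x5 → R5
  rs: (w>>18)&0x7=0x1 → R1

add R5, R1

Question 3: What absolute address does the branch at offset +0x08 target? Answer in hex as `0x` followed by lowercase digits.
[08] f8 ff ff 4e → 0x4efffff8
  opcode bits[31:24]=0x4e: call/J
  [23:0] imm=16777208 (s24→-8) = #-8
  target = base 0x78d0 + off 0x08 + 4 + imm -8 = 0x78d4

0x78d4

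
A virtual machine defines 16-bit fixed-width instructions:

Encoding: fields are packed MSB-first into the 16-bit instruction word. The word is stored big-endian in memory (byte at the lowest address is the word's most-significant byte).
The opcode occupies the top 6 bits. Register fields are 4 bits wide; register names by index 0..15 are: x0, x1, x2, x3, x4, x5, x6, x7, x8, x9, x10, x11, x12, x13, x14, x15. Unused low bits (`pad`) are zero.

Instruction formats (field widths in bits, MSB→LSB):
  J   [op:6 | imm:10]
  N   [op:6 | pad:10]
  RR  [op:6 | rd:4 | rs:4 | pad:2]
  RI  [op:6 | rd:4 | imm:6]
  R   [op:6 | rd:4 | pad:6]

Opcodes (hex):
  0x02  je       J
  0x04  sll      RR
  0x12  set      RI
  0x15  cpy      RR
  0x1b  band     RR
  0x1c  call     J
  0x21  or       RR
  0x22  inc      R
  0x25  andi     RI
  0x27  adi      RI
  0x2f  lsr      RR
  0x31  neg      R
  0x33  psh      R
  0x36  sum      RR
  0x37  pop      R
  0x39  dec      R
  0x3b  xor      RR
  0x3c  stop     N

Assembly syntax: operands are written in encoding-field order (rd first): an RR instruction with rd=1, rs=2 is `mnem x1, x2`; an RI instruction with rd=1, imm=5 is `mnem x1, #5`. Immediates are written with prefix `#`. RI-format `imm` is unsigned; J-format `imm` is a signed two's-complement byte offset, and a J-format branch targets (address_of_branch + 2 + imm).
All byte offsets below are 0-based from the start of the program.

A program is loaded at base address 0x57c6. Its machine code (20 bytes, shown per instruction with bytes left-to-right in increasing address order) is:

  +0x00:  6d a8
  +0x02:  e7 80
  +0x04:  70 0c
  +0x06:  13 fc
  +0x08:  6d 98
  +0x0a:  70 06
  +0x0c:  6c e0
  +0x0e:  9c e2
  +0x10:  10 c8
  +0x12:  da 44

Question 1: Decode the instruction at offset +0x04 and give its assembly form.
[04] 70 0c → 0x700c
  opcode bits[15:10]=0x1c: call/J
  [9:0] imm=12 = #12

call #12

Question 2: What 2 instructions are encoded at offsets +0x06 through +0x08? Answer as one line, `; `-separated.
sll x15, x15; band x6, x6

[06] 13 fc → 0x13fc
  opcode bits[15:10]=0x4: sll/RR
  rd@[9:6]=0xf ⇒ x15
  rs@[5:2]=0xf ⇒ x15
[08] 6d 98 → 0x6d98
  opcode bits[15:10]=0x1b: band/RR
  rd@[9:6]=0x6 ⇒ x6
  rs@[5:2]=0x6 ⇒ x6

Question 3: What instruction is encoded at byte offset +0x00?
[00] 6d a8 → 0x6da8
  op=0x6da8>>10=0x1b ⇒ band (RR)
  [9:6] rd=6 = x6
  [5:2] rs=10 = x10

band x6, x10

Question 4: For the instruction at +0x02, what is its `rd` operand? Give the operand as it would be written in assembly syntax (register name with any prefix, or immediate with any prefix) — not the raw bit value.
off 0x02: read e7 80 as big → 0xe780
  opcode bits[15:10]=0x39: dec/R
  rd@[9:6]=0xe ⇒ x14

x14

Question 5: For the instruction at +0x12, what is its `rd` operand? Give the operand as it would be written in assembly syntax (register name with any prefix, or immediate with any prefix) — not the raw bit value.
@+12  big-endian(da 44) = 0xda44
  op=0xda44>>10=0x36 ⇒ sum (RR)
  rd@[9:6]=0x9 ⇒ x9
  rs@[5:2]=0x1 ⇒ x1

x9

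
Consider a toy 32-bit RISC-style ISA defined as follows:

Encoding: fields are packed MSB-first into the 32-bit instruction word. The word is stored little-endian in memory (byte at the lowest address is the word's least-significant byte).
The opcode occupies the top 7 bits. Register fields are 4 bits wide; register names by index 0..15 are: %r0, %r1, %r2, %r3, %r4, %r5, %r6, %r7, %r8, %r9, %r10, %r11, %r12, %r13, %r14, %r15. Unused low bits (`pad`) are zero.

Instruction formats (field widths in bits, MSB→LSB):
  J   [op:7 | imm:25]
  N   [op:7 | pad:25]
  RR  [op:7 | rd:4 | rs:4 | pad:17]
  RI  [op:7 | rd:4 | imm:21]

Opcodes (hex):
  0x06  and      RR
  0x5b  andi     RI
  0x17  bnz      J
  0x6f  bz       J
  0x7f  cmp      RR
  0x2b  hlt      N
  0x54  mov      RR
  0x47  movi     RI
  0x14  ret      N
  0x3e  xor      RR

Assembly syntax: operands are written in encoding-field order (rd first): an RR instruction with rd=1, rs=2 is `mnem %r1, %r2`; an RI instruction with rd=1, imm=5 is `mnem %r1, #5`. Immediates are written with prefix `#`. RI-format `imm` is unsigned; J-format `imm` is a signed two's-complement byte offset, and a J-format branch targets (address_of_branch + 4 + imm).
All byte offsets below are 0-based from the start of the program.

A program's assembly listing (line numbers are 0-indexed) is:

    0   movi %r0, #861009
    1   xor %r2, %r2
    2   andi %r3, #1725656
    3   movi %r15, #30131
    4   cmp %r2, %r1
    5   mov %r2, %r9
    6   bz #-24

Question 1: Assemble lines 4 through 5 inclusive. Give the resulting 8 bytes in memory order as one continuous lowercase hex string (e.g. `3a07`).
000042fe000052a8

L4: cmp op=0x7f:7|rd=2:4|rs=1:4|pad=0:17 ⇒ 0xfe420000 ⇒ little 00 00 42 fe
L5: mov op=0x54:7|rd=2:4|rs=9:4|pad=0:17 ⇒ 0xa8520000 ⇒ little 00 00 52 a8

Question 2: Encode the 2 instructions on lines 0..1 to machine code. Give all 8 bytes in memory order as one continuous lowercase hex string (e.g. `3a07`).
0. movi fields op=0x47:7|rd=0:4|imm=861009:21 → word 8e0d2351h → 51 23 0d 8e
1. xor fields op=0x3e:7|rd=2:4|rs=2:4|pad=0:17 → word 7c440000h → 00 00 44 7c

51230d8e0000447c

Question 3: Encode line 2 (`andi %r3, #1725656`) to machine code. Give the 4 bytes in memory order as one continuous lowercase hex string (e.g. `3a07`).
d8547ab6

2. andi fields op=0x5b:7|rd=3:4|imm=1725656:21 → word b67a54d8h → d8 54 7a b6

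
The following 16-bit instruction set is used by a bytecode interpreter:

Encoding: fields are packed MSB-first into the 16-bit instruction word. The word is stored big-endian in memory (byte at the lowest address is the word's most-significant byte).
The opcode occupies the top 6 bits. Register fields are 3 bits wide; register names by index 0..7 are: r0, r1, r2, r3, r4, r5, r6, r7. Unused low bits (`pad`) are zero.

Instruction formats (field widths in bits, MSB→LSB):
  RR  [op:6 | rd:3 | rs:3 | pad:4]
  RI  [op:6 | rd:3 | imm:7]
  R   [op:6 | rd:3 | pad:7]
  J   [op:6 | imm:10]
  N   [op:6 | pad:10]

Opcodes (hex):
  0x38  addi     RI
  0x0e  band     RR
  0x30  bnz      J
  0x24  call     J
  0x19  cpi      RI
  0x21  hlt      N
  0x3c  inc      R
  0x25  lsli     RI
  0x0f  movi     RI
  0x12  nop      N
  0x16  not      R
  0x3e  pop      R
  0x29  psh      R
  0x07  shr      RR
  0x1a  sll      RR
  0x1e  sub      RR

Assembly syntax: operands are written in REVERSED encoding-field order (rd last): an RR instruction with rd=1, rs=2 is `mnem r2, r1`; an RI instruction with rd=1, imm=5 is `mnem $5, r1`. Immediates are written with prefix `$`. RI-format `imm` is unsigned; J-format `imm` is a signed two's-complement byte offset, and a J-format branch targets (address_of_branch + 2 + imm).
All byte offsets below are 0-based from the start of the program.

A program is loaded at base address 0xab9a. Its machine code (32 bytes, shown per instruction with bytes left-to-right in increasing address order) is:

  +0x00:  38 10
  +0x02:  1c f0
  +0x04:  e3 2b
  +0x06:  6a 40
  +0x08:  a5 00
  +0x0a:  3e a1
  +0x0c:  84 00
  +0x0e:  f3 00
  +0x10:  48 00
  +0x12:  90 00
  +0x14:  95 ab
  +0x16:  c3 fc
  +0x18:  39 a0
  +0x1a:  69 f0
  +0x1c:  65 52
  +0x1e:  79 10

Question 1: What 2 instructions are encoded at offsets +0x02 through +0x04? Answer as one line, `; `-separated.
@+02  big-endian(1c f0) = 0x1cf0
  op=0x1cf0>>10=0x7 ⇒ shr (RR)
  rd: (w>>7)&0x7=0x1 → r1
  rs: (w>>4)&0x7=0x7 → r7
@+04  big-endian(e3 2b) = 0xe32b
  op=0xe32b>>10=0x38 ⇒ addi (RI)
  rd: (w>>7)&0x7=0x6 → r6
  imm: (w>>0)&0x7f=0x2b → $43

shr r7, r1; addi $43, r6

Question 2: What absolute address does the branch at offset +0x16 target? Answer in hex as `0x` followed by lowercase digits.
@+16  big-endian(c3 fc) = 0xc3fc
  op=0xc3fc>>10=0x30 ⇒ bnz (J)
  [9:0] imm=1020 (s10→-4) = $-4
  target = base 0xab9a + off 0x16 + 2 + imm -4 = 0xabae

0xabae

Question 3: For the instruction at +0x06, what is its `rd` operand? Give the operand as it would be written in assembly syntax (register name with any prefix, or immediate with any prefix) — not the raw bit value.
off 0x06: read 6a 40 as big → 0x6a40
  opcode bits[15:10]=0x1a: sll/RR
  rd: (w>>7)&0x7=0x4 → r4
  rs: (w>>4)&0x7=0x4 → r4

r4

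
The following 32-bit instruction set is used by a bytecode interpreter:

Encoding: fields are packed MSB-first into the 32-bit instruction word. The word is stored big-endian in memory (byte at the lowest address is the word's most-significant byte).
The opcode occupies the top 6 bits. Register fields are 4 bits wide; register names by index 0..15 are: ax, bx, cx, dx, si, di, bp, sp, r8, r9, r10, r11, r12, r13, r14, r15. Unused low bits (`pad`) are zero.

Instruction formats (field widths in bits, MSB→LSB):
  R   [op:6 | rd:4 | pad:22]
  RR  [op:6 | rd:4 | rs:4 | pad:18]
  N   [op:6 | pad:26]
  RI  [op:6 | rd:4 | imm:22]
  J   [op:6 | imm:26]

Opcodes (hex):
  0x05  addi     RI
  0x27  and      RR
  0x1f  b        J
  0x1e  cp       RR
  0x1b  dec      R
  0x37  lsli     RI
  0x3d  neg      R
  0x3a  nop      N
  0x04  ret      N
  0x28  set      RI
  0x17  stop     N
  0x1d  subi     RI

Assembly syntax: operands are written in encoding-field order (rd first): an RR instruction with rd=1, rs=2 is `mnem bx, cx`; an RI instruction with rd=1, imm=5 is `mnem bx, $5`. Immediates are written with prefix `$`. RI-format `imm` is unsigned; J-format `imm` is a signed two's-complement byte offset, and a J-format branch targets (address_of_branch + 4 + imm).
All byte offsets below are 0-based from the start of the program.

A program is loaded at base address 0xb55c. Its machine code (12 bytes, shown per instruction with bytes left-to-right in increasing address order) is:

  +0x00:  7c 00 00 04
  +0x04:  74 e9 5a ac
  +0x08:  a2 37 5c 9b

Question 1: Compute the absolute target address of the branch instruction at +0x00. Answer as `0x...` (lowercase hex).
0xb564

@+00  big-endian(7c 00 00 04) = 0x7c000004
  op=0x7c000004>>26=0x1f ⇒ b (J)
  [25:0] imm=4 = $4
  target = base 0xb55c + off 0x00 + 4 + imm 4 = 0xb564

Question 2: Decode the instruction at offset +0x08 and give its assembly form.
+0x08: a2 37 5c 9b ⇒ word 0xa2375c9b (big)
  top 6b → 0x28 → set [RI]
  rd@[25:22]=0x8 ⇒ r8
  imm@[21:0]=0x375c9b ⇒ $3628187

set r8, $3628187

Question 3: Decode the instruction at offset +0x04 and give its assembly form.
@+04  big-endian(74 e9 5a ac) = 0x74e95aac
  opcode bits[31:26]=0x1d: subi/RI
  rd@[25:22]=0x3 ⇒ dx
  imm@[21:0]=0x295aac ⇒ $2710188

subi dx, $2710188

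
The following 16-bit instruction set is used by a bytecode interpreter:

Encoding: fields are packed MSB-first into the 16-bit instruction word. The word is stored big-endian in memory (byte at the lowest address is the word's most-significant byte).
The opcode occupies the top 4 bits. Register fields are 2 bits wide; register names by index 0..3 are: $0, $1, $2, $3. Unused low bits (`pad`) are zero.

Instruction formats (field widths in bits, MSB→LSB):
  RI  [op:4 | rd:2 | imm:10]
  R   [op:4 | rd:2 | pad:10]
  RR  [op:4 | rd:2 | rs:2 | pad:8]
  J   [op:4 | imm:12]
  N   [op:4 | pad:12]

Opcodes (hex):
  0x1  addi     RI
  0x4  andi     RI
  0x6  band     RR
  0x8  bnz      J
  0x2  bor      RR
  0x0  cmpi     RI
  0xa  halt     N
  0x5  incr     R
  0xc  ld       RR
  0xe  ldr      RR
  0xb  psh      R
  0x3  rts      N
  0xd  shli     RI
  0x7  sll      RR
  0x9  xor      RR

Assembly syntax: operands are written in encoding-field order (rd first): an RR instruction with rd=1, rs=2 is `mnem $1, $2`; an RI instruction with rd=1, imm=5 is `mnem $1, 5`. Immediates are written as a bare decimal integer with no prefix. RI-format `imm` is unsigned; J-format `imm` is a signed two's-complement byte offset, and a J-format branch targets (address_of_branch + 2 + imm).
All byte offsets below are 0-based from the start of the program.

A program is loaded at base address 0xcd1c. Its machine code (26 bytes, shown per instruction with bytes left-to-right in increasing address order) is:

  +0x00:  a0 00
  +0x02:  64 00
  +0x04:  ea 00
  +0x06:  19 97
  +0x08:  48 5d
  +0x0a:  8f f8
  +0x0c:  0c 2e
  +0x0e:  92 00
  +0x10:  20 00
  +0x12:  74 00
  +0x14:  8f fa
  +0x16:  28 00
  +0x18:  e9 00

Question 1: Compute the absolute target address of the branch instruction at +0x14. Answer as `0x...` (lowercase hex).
+0x14: 8f fa ⇒ word 0x8ffa (big)
  op=0x8ffa>>12=0x8 ⇒ bnz (J)
  [11:0] imm=4090 (s12→-6) = -6
  target = base 0xcd1c + off 0x14 + 2 + imm -6 = 0xcd2c

0xcd2c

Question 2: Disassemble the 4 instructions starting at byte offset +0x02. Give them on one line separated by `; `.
band $1, $0; ldr $2, $2; addi $2, 407; andi $2, 93

+0x02: 64 00 ⇒ word 0x6400 (big)
  opcode bits[15:12]=0x6: band/RR
  rd: (w>>10)&0x3=0x1 → $1
  rs: (w>>8)&0x3=0x0 → $0
+0x04: ea 00 ⇒ word 0xea00 (big)
  opcode bits[15:12]=0xe: ldr/RR
  rd: (w>>10)&0x3=0x2 → $2
  rs: (w>>8)&0x3=0x2 → $2
+0x06: 19 97 ⇒ word 0x1997 (big)
  opcode bits[15:12]=0x1: addi/RI
  rd: (w>>10)&0x3=0x2 → $2
  imm: (w>>0)&0x3ff=0x197 → 407
+0x08: 48 5d ⇒ word 0x485d (big)
  opcode bits[15:12]=0x4: andi/RI
  rd: (w>>10)&0x3=0x2 → $2
  imm: (w>>0)&0x3ff=0x5d → 93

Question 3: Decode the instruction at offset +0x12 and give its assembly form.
+0x12: 74 00 ⇒ word 0x7400 (big)
  op=0x7400>>12=0x7 ⇒ sll (RR)
  [11:10] rd=1 = $1
  [9:8] rs=0 = $0

sll $1, $0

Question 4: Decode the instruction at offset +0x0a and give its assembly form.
@+0a  big-endian(8f f8) = 0x8ff8
  top 4b → 0x8 → bnz [J]
  [11:0] imm=4088 (s12→-8) = -8

bnz -8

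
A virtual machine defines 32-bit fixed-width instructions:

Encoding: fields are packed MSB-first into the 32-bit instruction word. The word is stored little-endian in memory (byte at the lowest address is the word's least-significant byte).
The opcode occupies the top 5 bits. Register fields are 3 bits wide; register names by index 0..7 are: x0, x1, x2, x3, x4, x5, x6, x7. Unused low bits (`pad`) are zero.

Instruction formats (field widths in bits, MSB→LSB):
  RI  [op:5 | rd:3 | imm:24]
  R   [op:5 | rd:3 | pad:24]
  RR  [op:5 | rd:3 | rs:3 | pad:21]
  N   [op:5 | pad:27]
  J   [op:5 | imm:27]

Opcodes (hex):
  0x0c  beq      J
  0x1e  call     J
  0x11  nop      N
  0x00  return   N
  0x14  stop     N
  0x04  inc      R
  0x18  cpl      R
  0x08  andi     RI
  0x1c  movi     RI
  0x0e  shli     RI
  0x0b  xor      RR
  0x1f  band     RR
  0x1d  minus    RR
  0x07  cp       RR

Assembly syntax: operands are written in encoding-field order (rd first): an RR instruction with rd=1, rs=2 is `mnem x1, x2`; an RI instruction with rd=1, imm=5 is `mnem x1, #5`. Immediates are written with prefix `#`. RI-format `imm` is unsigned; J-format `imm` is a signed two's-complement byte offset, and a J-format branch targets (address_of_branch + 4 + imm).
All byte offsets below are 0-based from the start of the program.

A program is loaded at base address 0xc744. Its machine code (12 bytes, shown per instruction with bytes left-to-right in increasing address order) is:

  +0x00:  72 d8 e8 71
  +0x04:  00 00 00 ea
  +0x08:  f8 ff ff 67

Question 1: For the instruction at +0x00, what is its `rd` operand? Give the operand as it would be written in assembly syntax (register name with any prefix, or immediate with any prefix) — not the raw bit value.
x1

[00] 72 d8 e8 71 → 0x71e8d872
  top 5b → 0xe → shli [RI]
  rd: (w>>24)&0x7=0x1 → x1
  imm: (w>>0)&0xffffff=0xe8d872 → #15259762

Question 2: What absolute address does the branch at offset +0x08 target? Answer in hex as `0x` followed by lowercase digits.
0xc748

@+08  little-endian(f8 ff ff 67) = 0x67fffff8
  opcode bits[31:27]=0xc: beq/J
  imm: (w>>0)&0x7ffffff=0x7fffff8 (s27→-8) → #-8
  target = base 0xc744 + off 0x08 + 4 + imm -8 = 0xc748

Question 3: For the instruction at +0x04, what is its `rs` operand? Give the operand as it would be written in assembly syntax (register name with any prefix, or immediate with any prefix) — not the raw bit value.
x0

@+04  little-endian(00 00 00 ea) = 0xea000000
  op=0xea000000>>27=0x1d ⇒ minus (RR)
  rd: (w>>24)&0x7=0x2 → x2
  rs: (w>>21)&0x7=0x0 → x0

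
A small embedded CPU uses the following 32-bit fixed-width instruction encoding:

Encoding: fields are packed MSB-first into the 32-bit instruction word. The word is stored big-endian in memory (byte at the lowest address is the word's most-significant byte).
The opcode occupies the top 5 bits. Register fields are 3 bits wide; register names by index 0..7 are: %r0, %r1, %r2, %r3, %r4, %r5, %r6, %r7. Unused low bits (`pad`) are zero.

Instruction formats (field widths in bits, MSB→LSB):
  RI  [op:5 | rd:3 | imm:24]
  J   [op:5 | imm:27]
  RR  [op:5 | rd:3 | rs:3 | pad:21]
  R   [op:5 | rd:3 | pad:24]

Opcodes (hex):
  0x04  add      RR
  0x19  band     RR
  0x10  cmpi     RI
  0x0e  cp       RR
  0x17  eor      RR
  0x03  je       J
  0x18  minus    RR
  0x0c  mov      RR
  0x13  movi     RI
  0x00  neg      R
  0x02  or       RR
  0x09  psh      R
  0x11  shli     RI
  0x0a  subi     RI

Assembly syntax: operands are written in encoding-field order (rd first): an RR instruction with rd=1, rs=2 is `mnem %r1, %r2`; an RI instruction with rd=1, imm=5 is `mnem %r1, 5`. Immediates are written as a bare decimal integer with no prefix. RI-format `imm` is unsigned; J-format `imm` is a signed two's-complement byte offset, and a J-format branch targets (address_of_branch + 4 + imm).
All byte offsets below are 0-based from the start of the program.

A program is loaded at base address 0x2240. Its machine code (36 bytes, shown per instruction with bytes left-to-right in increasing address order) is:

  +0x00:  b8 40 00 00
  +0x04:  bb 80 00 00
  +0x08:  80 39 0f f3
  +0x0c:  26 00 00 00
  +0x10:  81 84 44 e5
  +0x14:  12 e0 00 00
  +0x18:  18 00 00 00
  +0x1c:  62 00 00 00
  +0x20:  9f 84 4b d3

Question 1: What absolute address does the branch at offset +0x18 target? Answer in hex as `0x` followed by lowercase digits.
0x225c

@+18  big-endian(18 00 00 00) = 0x18000000
  op=0x18000000>>27=0x3 ⇒ je (J)
  imm: (w>>0)&0x7ffffff=0x0 → 0
  target = base 0x2240 + off 0x18 + 4 + imm 0 = 0x225c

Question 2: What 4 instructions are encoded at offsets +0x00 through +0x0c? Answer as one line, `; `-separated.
eor %r0, %r2; eor %r3, %r4; cmpi %r0, 3739635; add %r6, %r0

+0x00: b8 40 00 00 ⇒ word 0xb8400000 (big)
  op=0xb8400000>>27=0x17 ⇒ eor (RR)
  [26:24] rd=0 = %r0
  [23:21] rs=2 = %r2
+0x04: bb 80 00 00 ⇒ word 0xbb800000 (big)
  op=0xbb800000>>27=0x17 ⇒ eor (RR)
  [26:24] rd=3 = %r3
  [23:21] rs=4 = %r4
+0x08: 80 39 0f f3 ⇒ word 0x80390ff3 (big)
  op=0x80390ff3>>27=0x10 ⇒ cmpi (RI)
  [26:24] rd=0 = %r0
  [23:0] imm=3739635 = 3739635
+0x0c: 26 00 00 00 ⇒ word 0x26000000 (big)
  op=0x26000000>>27=0x4 ⇒ add (RR)
  [26:24] rd=6 = %r6
  [23:21] rs=0 = %r0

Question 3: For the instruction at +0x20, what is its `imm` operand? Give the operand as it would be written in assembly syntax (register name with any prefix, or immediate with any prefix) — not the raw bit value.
@+20  big-endian(9f 84 4b d3) = 0x9f844bd3
  op=0x9f844bd3>>27=0x13 ⇒ movi (RI)
  [26:24] rd=7 = %r7
  [23:0] imm=8670163 = 8670163

8670163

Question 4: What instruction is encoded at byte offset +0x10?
[10] 81 84 44 e5 → 0x818444e5
  opcode bits[31:27]=0x10: cmpi/RI
  [26:24] rd=1 = %r1
  [23:0] imm=8668389 = 8668389

cmpi %r1, 8668389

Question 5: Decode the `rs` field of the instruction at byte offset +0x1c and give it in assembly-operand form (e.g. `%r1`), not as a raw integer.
%r0

@+1c  big-endian(62 00 00 00) = 0x62000000
  opcode bits[31:27]=0xc: mov/RR
  rd: (w>>24)&0x7=0x2 → %r2
  rs: (w>>21)&0x7=0x0 → %r0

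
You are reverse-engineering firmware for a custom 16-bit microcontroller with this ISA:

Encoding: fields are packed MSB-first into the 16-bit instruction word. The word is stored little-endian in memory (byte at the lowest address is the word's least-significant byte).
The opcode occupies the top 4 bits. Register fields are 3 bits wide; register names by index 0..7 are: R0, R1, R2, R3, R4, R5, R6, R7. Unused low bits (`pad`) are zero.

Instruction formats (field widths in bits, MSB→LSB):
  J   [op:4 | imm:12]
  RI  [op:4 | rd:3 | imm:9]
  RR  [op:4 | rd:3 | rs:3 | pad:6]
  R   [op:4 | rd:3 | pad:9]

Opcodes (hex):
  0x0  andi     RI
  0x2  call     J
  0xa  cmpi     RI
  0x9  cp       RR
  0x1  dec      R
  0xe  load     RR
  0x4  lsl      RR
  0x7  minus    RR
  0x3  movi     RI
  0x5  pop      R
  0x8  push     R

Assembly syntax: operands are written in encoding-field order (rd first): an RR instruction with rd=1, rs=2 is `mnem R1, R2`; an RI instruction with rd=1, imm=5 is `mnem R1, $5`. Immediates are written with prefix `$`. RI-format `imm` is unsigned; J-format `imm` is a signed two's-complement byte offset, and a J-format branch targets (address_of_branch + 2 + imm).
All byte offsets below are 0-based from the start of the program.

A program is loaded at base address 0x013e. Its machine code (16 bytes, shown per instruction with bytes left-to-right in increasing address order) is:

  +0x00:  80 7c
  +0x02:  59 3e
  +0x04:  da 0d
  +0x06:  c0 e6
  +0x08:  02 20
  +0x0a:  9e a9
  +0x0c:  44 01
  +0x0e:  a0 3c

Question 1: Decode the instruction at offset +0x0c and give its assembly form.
+0x0c: 44 01 ⇒ word 0x0144 (little)
  op=0x0144>>12=0x0 ⇒ andi (RI)
  [11:9] rd=0 = R0
  [8:0] imm=324 = $324

andi R0, $324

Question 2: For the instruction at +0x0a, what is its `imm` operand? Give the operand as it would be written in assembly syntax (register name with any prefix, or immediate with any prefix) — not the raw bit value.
$414

+0x0a: 9e a9 ⇒ word 0xa99e (little)
  op=0xa99e>>12=0xa ⇒ cmpi (RI)
  rd@[11:9]=0x4 ⇒ R4
  imm@[8:0]=0x19e ⇒ $414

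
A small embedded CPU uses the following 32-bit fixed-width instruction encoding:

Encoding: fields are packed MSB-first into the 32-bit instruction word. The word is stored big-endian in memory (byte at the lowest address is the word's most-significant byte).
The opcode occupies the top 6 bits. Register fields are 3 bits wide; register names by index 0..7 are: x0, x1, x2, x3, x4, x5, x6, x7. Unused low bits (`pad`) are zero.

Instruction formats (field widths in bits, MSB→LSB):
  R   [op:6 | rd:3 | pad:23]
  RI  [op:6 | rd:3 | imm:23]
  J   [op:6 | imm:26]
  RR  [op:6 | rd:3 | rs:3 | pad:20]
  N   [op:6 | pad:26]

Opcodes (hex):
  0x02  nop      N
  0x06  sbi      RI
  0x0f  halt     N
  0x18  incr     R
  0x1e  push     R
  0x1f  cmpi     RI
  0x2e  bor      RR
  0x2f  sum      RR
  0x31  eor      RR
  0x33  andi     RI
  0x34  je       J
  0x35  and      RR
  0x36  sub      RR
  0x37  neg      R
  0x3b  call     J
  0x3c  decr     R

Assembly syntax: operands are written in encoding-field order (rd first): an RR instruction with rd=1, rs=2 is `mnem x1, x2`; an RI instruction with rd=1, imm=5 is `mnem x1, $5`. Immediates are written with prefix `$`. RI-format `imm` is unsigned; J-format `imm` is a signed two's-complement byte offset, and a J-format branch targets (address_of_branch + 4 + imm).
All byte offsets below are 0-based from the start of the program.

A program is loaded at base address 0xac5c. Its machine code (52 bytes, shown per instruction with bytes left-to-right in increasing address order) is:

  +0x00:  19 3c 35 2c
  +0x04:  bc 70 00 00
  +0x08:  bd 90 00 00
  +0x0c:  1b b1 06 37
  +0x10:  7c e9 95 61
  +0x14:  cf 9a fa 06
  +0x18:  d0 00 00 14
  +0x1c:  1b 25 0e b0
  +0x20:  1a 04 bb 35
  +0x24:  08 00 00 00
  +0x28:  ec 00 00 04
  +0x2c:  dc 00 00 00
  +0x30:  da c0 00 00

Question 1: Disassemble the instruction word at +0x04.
@+04  big-endian(bc 70 00 00) = 0xbc700000
  op=0xbc700000>>26=0x2f ⇒ sum (RR)
  rd: (w>>23)&0x7=0x0 → x0
  rs: (w>>20)&0x7=0x7 → x7

sum x0, x7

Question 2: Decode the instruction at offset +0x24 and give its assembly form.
nop

[24] 08 00 00 00 → 0x08000000
  op=0x08000000>>26=0x2 ⇒ nop (N)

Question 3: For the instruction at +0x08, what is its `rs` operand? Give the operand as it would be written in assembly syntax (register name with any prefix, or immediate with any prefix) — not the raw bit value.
x1

@+08  big-endian(bd 90 00 00) = 0xbd900000
  op=0xbd900000>>26=0x2f ⇒ sum (RR)
  [25:23] rd=3 = x3
  [22:20] rs=1 = x1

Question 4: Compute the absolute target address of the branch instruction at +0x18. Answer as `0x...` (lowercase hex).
0xac8c

off 0x18: read d0 00 00 14 as big → 0xd0000014
  opcode bits[31:26]=0x34: je/J
  imm: (w>>0)&0x3ffffff=0x14 → $20
  target = base 0xac5c + off 0x18 + 4 + imm 20 = 0xac8c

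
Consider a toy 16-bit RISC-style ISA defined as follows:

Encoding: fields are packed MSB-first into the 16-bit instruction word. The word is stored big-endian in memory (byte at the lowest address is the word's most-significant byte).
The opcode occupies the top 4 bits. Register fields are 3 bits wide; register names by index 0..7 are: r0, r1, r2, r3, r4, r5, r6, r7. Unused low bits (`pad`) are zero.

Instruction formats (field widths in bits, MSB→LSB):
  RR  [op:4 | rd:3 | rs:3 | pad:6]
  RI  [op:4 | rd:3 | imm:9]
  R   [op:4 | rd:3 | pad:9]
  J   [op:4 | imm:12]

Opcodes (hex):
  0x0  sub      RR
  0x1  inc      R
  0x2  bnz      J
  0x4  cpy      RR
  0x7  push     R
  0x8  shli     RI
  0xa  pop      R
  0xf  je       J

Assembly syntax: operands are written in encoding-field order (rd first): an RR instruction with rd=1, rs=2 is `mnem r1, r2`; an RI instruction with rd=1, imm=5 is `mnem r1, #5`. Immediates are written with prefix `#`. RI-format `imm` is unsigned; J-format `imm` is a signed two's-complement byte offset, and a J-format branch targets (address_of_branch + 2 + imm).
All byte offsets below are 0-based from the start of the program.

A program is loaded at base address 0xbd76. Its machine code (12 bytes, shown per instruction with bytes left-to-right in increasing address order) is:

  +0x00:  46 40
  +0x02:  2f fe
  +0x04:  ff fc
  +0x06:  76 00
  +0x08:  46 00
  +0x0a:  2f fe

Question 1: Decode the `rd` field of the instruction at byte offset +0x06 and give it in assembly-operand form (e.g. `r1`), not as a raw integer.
r3

off 0x06: read 76 00 as big → 0x7600
  opcode bits[15:12]=0x7: push/R
  rd@[11:9]=0x3 ⇒ r3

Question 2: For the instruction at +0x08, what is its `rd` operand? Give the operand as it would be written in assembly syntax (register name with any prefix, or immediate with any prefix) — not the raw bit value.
r3

+0x08: 46 00 ⇒ word 0x4600 (big)
  opcode bits[15:12]=0x4: cpy/RR
  [11:9] rd=3 = r3
  [8:6] rs=0 = r0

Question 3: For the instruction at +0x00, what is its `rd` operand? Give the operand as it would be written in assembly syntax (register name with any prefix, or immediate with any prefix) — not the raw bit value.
r3

+0x00: 46 40 ⇒ word 0x4640 (big)
  op=0x4640>>12=0x4 ⇒ cpy (RR)
  rd@[11:9]=0x3 ⇒ r3
  rs@[8:6]=0x1 ⇒ r1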